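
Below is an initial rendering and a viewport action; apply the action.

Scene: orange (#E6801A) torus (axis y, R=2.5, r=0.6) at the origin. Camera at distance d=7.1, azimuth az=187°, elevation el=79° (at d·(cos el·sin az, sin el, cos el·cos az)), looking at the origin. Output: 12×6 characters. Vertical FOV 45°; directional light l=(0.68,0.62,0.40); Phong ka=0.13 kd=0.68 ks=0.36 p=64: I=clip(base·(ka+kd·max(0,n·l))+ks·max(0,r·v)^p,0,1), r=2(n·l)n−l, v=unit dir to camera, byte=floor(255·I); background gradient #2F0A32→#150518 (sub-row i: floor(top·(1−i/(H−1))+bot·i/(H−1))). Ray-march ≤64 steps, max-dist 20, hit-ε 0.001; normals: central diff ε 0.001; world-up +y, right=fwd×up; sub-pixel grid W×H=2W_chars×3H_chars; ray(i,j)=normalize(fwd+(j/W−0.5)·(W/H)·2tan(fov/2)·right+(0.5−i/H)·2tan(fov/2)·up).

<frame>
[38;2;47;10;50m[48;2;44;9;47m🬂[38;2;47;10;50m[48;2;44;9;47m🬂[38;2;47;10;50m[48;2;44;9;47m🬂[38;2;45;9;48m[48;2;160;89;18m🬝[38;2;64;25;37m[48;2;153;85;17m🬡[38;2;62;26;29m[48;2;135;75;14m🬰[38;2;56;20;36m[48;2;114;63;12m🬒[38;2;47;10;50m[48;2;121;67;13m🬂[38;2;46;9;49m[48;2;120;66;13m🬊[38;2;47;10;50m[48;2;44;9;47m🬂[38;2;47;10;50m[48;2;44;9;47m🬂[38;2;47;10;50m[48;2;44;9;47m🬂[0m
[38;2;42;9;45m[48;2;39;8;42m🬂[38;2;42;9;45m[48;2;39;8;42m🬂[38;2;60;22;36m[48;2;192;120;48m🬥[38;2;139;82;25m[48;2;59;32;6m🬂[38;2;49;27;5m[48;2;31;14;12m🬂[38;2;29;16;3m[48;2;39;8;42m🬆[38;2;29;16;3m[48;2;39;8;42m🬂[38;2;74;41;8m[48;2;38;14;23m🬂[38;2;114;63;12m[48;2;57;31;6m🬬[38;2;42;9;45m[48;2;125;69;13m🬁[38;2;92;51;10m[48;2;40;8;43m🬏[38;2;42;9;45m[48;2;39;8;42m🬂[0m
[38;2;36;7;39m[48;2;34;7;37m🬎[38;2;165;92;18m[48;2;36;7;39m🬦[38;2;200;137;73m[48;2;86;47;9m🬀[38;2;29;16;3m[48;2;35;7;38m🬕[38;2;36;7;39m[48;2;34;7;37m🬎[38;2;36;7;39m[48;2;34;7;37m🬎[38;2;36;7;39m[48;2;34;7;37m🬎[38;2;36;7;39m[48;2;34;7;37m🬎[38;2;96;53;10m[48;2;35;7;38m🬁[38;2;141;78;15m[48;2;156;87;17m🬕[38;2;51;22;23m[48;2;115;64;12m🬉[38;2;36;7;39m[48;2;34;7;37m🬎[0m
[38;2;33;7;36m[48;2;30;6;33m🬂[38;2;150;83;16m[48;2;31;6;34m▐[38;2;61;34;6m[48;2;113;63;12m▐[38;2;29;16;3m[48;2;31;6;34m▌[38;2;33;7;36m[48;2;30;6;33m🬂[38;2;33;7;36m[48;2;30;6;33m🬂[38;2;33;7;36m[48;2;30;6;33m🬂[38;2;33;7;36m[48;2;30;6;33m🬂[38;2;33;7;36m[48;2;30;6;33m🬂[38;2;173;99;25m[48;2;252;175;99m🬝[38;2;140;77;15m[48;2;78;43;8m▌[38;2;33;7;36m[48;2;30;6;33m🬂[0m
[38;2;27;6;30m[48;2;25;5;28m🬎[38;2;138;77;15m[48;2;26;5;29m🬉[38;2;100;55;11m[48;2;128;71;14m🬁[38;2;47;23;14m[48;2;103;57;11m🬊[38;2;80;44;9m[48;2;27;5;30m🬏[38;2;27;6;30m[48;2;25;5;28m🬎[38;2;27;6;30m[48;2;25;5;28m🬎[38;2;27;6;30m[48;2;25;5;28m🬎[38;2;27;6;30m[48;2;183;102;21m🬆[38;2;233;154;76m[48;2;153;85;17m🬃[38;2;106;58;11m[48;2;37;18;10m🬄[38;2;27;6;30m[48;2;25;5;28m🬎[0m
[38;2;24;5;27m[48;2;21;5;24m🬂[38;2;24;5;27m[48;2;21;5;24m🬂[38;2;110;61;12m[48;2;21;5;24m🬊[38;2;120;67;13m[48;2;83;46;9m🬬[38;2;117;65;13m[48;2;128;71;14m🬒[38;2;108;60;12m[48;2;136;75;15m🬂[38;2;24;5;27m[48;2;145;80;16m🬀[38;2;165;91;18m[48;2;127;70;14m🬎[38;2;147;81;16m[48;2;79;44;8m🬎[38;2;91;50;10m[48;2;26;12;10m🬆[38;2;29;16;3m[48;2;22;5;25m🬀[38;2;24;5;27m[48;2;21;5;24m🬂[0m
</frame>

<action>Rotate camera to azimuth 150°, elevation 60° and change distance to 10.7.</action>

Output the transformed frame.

<frame>
[38;2;47;10;50m[48;2;44;9;47m🬂[38;2;47;10;50m[48;2;44;9;47m🬂[38;2;47;10;50m[48;2;44;9;47m🬂[38;2;47;10;50m[48;2;44;9;47m🬂[38;2;47;10;50m[48;2;44;9;47m🬂[38;2;47;10;50m[48;2;44;9;47m🬂[38;2;47;10;50m[48;2;44;9;47m🬂[38;2;47;10;50m[48;2;44;9;47m🬂[38;2;47;10;50m[48;2;44;9;47m🬂[38;2;47;10;50m[48;2;44;9;47m🬂[38;2;47;10;50m[48;2;44;9;47m🬂[38;2;47;10;50m[48;2;44;9;47m🬂[0m
[38;2;42;9;45m[48;2;39;8;42m🬂[38;2;42;9;45m[48;2;39;8;42m🬂[38;2;42;9;45m[48;2;39;8;42m🬂[38;2;42;9;45m[48;2;39;8;42m🬂[38;2;40;8;43m[48;2;133;74;15m🬝[38;2;41;8;44m[48;2;99;55;10m🬎[38;2;41;8;44m[48;2;116;64;13m🬊[38;2;41;8;44m[48;2;129;71;14m🬎[38;2;42;9;45m[48;2;39;8;42m🬂[38;2;42;9;45m[48;2;39;8;42m🬂[38;2;42;9;45m[48;2;39;8;42m🬂[38;2;42;9;45m[48;2;39;8;42m🬂[0m
[38;2;36;7;39m[48;2;34;7;37m🬎[38;2;36;7;39m[48;2;34;7;37m🬎[38;2;36;7;39m[48;2;34;7;37m🬎[38;2;52;19;32m[48;2;160;89;17m🬥[38;2;115;64;13m[48;2;37;18;10m🬀[38;2;29;16;3m[48;2;35;7;38m🬂[38;2;69;38;7m[48;2;33;8;31m🬁[38;2;150;86;21m[48;2;34;7;37m🬊[38;2;96;49;22m[48;2;186;111;36m🬊[38;2;36;7;39m[48;2;29;16;3m🬬[38;2;36;7;39m[48;2;34;7;37m🬎[38;2;36;7;39m[48;2;34;7;37m🬎[0m
[38;2;33;7;36m[48;2;30;6;33m🬂[38;2;33;7;36m[48;2;30;6;33m🬂[38;2;33;7;36m[48;2;30;6;33m🬂[38;2;98;54;11m[48;2;166;92;18m🬉[38;2;65;36;7m[48;2;30;10;21m🬏[38;2;33;7;36m[48;2;30;6;33m🬂[38;2;33;7;36m[48;2;30;6;33m🬂[38;2;33;7;36m[48;2;30;6;33m🬂[38;2;168;93;18m[48;2;128;71;14m🬕[38;2;40;22;4m[48;2;31;6;34m▌[38;2;33;7;36m[48;2;30;6;33m🬂[38;2;33;7;36m[48;2;30;6;33m🬂[0m
[38;2;27;6;30m[48;2;25;5;28m🬎[38;2;27;6;30m[48;2;25;5;28m🬎[38;2;27;6;30m[48;2;25;5;28m🬎[38;2;169;100;31m[48;2;26;5;29m🬉[38;2;80;44;9m[48;2;133;74;14m🬁[38;2;28;6;31m[48;2;122;68;13m🬂[38;2;28;6;31m[48;2;120;66;13m🬂[38;2;44;20;18m[48;2;123;68;13m🬟[38;2;101;56;11m[48;2;37;18;10m🬄[38;2;27;6;30m[48;2;25;5;28m🬎[38;2;27;6;30m[48;2;25;5;28m🬎[38;2;27;6;30m[48;2;25;5;28m🬎[0m
[38;2;24;5;27m[48;2;21;5;24m🬂[38;2;24;5;27m[48;2;21;5;24m🬂[38;2;24;5;27m[48;2;21;5;24m🬂[38;2;24;5;27m[48;2;21;5;24m🬂[38;2;24;5;27m[48;2;21;5;24m🬂[38;2;83;46;9m[48;2;21;5;24m🬂[38;2;66;37;7m[48;2;21;5;24m🬂[38;2;29;16;3m[48;2;22;5;25m🬀[38;2;24;5;27m[48;2;21;5;24m🬂[38;2;24;5;27m[48;2;21;5;24m🬂[38;2;24;5;27m[48;2;21;5;24m🬂[38;2;24;5;27m[48;2;21;5;24m🬂[0m
</frame>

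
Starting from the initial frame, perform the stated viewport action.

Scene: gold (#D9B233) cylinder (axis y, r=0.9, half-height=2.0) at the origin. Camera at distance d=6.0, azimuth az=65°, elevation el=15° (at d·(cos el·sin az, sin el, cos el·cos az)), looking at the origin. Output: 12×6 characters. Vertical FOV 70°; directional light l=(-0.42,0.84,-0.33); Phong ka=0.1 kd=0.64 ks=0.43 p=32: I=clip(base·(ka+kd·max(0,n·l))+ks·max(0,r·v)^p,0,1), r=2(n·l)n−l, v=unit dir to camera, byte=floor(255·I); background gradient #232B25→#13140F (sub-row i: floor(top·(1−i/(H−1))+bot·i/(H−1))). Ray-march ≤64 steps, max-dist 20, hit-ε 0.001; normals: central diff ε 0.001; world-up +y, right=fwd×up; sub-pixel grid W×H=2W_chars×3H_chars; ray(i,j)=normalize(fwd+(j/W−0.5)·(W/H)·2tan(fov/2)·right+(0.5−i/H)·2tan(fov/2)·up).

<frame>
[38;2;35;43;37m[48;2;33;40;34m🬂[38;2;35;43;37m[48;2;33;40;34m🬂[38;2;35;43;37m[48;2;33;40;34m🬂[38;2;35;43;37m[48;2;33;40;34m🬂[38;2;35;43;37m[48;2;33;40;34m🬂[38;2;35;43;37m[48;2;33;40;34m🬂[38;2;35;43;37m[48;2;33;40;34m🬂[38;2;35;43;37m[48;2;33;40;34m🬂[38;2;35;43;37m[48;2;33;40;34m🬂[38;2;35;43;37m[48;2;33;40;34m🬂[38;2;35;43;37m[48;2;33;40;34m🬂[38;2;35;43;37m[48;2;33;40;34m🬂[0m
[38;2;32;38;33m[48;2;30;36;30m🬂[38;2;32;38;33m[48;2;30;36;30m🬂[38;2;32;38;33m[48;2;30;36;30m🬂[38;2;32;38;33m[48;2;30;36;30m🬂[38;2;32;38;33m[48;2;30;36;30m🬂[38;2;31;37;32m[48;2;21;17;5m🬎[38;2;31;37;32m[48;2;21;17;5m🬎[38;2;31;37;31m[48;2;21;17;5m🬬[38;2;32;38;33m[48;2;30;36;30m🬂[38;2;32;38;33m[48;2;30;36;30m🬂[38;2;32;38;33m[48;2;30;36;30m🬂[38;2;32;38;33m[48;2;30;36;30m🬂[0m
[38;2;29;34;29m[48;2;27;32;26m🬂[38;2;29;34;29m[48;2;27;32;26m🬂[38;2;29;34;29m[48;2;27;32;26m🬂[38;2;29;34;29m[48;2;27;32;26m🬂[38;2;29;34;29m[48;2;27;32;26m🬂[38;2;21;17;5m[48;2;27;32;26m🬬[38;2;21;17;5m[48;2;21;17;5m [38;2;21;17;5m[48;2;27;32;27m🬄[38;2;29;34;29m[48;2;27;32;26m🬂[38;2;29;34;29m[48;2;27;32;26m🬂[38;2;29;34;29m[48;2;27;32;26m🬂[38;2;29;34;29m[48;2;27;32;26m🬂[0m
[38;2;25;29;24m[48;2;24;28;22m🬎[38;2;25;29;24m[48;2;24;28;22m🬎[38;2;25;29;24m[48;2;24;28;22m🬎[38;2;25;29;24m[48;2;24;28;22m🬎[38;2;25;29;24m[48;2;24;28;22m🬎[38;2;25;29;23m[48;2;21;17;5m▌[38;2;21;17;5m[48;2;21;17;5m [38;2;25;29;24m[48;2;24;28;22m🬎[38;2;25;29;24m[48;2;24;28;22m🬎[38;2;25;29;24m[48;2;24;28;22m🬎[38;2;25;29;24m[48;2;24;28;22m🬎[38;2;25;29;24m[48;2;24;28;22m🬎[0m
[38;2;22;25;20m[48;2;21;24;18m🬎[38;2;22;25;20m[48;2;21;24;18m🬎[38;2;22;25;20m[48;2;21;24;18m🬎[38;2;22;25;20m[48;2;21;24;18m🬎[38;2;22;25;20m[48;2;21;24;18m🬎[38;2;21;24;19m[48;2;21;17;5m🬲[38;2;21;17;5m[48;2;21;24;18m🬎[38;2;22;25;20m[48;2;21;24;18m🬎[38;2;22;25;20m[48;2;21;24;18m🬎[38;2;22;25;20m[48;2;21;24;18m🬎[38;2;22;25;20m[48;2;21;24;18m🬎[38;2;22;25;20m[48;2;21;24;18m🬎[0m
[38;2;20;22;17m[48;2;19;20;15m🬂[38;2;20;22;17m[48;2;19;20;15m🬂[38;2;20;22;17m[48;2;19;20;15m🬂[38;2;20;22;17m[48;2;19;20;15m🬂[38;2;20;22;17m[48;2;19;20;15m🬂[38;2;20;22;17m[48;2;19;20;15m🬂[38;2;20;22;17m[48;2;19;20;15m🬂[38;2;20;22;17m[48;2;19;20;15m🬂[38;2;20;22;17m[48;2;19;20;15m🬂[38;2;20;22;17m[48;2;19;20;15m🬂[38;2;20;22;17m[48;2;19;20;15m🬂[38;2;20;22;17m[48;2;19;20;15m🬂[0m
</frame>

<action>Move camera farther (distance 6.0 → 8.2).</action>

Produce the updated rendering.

<frame>
[38;2;35;43;37m[48;2;33;40;34m🬂[38;2;35;43;37m[48;2;33;40;34m🬂[38;2;35;43;37m[48;2;33;40;34m🬂[38;2;35;43;37m[48;2;33;40;34m🬂[38;2;35;43;37m[48;2;33;40;34m🬂[38;2;35;43;37m[48;2;33;40;34m🬂[38;2;35;43;37m[48;2;33;40;34m🬂[38;2;35;43;37m[48;2;33;40;34m🬂[38;2;35;43;37m[48;2;33;40;34m🬂[38;2;35;43;37m[48;2;33;40;34m🬂[38;2;35;43;37m[48;2;33;40;34m🬂[38;2;35;43;37m[48;2;33;40;34m🬂[0m
[38;2;32;38;33m[48;2;30;36;30m🬂[38;2;32;38;33m[48;2;30;36;30m🬂[38;2;32;38;33m[48;2;30;36;30m🬂[38;2;32;38;33m[48;2;30;36;30m🬂[38;2;32;38;33m[48;2;30;36;30m🬂[38;2;32;38;33m[48;2;30;36;30m🬂[38;2;32;38;33m[48;2;30;36;30m🬂[38;2;32;38;33m[48;2;30;36;30m🬂[38;2;32;38;33m[48;2;30;36;30m🬂[38;2;32;38;33m[48;2;30;36;30m🬂[38;2;32;38;33m[48;2;30;36;30m🬂[38;2;32;38;33m[48;2;30;36;30m🬂[0m
[38;2;29;34;29m[48;2;27;32;26m🬂[38;2;29;34;29m[48;2;27;32;26m🬂[38;2;29;34;29m[48;2;27;32;26m🬂[38;2;29;34;29m[48;2;27;32;26m🬂[38;2;29;34;29m[48;2;27;32;26m🬂[38;2;28;33;27m[48;2;21;17;5m▌[38;2;21;17;5m[48;2;21;17;5m [38;2;29;34;29m[48;2;27;32;26m🬂[38;2;29;34;29m[48;2;27;32;26m🬂[38;2;29;34;29m[48;2;27;32;26m🬂[38;2;29;34;29m[48;2;27;32;26m🬂[38;2;29;34;29m[48;2;27;32;26m🬂[0m
[38;2;25;29;24m[48;2;24;28;22m🬎[38;2;25;29;24m[48;2;24;28;22m🬎[38;2;25;29;24m[48;2;24;28;22m🬎[38;2;25;29;24m[48;2;24;28;22m🬎[38;2;25;29;24m[48;2;24;28;22m🬎[38;2;25;29;23m[48;2;21;17;5m▌[38;2;21;17;5m[48;2;21;17;5m [38;2;25;29;24m[48;2;24;28;22m🬎[38;2;25;29;24m[48;2;24;28;22m🬎[38;2;25;29;24m[48;2;24;28;22m🬎[38;2;25;29;24m[48;2;24;28;22m🬎[38;2;25;29;24m[48;2;24;28;22m🬎[0m
[38;2;22;25;20m[48;2;21;24;18m🬎[38;2;22;25;20m[48;2;21;24;18m🬎[38;2;22;25;20m[48;2;21;24;18m🬎[38;2;22;25;20m[48;2;21;24;18m🬎[38;2;22;25;20m[48;2;21;24;18m🬎[38;2;21;24;19m[48;2;21;17;5m🬺[38;2;21;17;5m[48;2;21;24;19m🬂[38;2;22;25;20m[48;2;21;24;18m🬎[38;2;22;25;20m[48;2;21;24;18m🬎[38;2;22;25;20m[48;2;21;24;18m🬎[38;2;22;25;20m[48;2;21;24;18m🬎[38;2;22;25;20m[48;2;21;24;18m🬎[0m
[38;2;20;22;17m[48;2;19;20;15m🬂[38;2;20;22;17m[48;2;19;20;15m🬂[38;2;20;22;17m[48;2;19;20;15m🬂[38;2;20;22;17m[48;2;19;20;15m🬂[38;2;20;22;17m[48;2;19;20;15m🬂[38;2;20;22;17m[48;2;19;20;15m🬂[38;2;20;22;17m[48;2;19;20;15m🬂[38;2;20;22;17m[48;2;19;20;15m🬂[38;2;20;22;17m[48;2;19;20;15m🬂[38;2;20;22;17m[48;2;19;20;15m🬂[38;2;20;22;17m[48;2;19;20;15m🬂[38;2;20;22;17m[48;2;19;20;15m🬂[0m
</frame>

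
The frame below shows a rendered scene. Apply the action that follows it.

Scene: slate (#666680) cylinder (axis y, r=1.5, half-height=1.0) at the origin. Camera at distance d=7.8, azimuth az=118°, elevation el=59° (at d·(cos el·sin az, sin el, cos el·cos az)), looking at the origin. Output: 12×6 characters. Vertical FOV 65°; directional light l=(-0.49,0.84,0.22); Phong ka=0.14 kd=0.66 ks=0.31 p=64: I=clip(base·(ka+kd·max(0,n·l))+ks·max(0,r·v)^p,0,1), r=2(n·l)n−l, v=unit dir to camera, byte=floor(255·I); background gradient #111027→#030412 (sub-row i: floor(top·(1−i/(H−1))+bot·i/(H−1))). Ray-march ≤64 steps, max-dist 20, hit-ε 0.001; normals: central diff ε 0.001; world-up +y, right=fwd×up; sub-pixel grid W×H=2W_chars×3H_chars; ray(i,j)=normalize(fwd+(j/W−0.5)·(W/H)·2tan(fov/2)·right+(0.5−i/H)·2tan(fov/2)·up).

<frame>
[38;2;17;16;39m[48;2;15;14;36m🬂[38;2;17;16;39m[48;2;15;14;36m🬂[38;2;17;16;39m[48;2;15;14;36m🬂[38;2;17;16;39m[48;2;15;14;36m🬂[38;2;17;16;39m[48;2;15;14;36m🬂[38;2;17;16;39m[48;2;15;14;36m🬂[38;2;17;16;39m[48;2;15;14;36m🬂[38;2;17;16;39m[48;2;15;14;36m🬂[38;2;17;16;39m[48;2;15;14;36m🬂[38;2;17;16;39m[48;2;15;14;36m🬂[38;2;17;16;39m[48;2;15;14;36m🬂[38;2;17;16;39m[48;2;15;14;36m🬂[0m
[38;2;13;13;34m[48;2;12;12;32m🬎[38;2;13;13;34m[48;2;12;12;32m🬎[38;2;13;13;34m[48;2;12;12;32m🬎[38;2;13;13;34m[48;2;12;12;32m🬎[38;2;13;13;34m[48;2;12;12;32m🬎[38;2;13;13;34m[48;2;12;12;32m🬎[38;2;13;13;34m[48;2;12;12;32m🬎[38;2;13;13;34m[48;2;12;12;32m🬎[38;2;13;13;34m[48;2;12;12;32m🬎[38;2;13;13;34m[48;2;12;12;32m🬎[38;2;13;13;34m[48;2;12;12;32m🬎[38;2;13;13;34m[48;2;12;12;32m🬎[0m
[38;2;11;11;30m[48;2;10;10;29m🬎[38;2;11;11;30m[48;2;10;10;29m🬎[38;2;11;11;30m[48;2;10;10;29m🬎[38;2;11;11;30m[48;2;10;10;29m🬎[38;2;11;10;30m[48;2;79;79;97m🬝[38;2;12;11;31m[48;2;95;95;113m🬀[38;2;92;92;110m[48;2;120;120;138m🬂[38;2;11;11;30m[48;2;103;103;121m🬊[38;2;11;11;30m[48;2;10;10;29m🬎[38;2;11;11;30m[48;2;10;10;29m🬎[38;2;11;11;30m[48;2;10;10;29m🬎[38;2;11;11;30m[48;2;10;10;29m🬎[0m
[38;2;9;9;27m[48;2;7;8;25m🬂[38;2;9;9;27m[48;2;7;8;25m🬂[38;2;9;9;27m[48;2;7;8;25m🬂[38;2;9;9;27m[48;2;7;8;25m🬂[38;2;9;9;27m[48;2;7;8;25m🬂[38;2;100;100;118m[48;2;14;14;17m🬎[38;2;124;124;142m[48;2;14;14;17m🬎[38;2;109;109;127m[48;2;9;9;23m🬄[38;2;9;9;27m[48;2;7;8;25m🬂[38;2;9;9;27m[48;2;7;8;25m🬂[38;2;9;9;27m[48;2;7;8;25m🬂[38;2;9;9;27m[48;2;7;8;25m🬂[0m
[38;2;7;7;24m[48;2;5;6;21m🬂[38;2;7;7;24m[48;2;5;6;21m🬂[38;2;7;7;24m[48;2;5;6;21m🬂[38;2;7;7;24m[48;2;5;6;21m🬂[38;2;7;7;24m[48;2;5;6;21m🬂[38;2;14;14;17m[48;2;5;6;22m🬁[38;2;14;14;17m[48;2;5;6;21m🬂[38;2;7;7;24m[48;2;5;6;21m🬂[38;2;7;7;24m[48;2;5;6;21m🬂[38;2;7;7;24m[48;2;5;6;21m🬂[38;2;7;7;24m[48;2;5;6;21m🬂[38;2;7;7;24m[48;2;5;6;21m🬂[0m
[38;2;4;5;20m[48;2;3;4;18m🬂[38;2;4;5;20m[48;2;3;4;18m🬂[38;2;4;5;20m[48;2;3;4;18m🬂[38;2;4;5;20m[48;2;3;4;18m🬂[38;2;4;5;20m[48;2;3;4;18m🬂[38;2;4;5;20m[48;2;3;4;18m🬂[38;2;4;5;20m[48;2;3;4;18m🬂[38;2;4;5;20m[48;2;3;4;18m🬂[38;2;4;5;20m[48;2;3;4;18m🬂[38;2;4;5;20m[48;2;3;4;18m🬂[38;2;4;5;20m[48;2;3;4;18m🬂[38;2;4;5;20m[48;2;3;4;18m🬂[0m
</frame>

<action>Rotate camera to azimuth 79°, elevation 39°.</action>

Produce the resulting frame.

<frame>
[38;2;17;16;39m[48;2;15;14;36m🬂[38;2;17;16;39m[48;2;15;14;36m🬂[38;2;17;16;39m[48;2;15;14;36m🬂[38;2;17;16;39m[48;2;15;14;36m🬂[38;2;17;16;39m[48;2;15;14;36m🬂[38;2;17;16;39m[48;2;15;14;36m🬂[38;2;17;16;39m[48;2;15;14;36m🬂[38;2;17;16;39m[48;2;15;14;36m🬂[38;2;17;16;39m[48;2;15;14;36m🬂[38;2;17;16;39m[48;2;15;14;36m🬂[38;2;17;16;39m[48;2;15;14;36m🬂[38;2;17;16;39m[48;2;15;14;36m🬂[0m
[38;2;13;13;34m[48;2;12;12;32m🬎[38;2;13;13;34m[48;2;12;12;32m🬎[38;2;13;13;34m[48;2;12;12;32m🬎[38;2;13;13;34m[48;2;12;12;32m🬎[38;2;13;13;34m[48;2;12;12;32m🬎[38;2;13;13;34m[48;2;12;12;32m🬎[38;2;13;13;34m[48;2;12;12;32m🬎[38;2;13;13;34m[48;2;12;12;32m🬎[38;2;13;13;34m[48;2;12;12;32m🬎[38;2;13;13;34m[48;2;12;12;32m🬎[38;2;13;13;34m[48;2;12;12;32m🬎[38;2;13;13;34m[48;2;12;12;32m🬎[0m
[38;2;11;11;30m[48;2;10;10;29m🬎[38;2;11;11;30m[48;2;10;10;29m🬎[38;2;11;11;30m[48;2;10;10;29m🬎[38;2;11;11;30m[48;2;10;10;29m🬎[38;2;11;11;30m[48;2;10;10;29m🬎[38;2;12;11;31m[48;2;70;70;88m🬂[38;2;12;11;31m[48;2;70;70;88m🬂[38;2;70;70;88m[48;2;11;10;30m🬓[38;2;11;11;30m[48;2;10;10;29m🬎[38;2;11;11;30m[48;2;10;10;29m🬎[38;2;11;11;30m[48;2;10;10;29m🬎[38;2;11;11;30m[48;2;10;10;29m🬎[0m
[38;2;9;9;27m[48;2;7;8;25m🬂[38;2;9;9;27m[48;2;7;8;25m🬂[38;2;9;9;27m[48;2;7;8;25m🬂[38;2;9;9;27m[48;2;7;8;25m🬂[38;2;9;9;27m[48;2;7;8;25m🬂[38;2;14;14;17m[48;2;70;70;88m🬺[38;2;70;70;88m[48;2;14;14;17m🬂[38;2;14;14;17m[48;2;8;8;26m▌[38;2;9;9;27m[48;2;7;8;25m🬂[38;2;9;9;27m[48;2;7;8;25m🬂[38;2;9;9;27m[48;2;7;8;25m🬂[38;2;9;9;27m[48;2;7;8;25m🬂[0m
[38;2;7;7;24m[48;2;5;6;21m🬂[38;2;7;7;24m[48;2;5;6;21m🬂[38;2;7;7;24m[48;2;5;6;21m🬂[38;2;7;7;24m[48;2;5;6;21m🬂[38;2;7;7;24m[48;2;5;6;21m🬂[38;2;14;14;17m[48;2;5;6;22m🬁[38;2;14;14;17m[48;2;5;6;21m🬂[38;2;7;7;24m[48;2;5;6;21m🬂[38;2;7;7;24m[48;2;5;6;21m🬂[38;2;7;7;24m[48;2;5;6;21m🬂[38;2;7;7;24m[48;2;5;6;21m🬂[38;2;7;7;24m[48;2;5;6;21m🬂[0m
[38;2;4;5;20m[48;2;3;4;18m🬂[38;2;4;5;20m[48;2;3;4;18m🬂[38;2;4;5;20m[48;2;3;4;18m🬂[38;2;4;5;20m[48;2;3;4;18m🬂[38;2;4;5;20m[48;2;3;4;18m🬂[38;2;4;5;20m[48;2;3;4;18m🬂[38;2;4;5;20m[48;2;3;4;18m🬂[38;2;4;5;20m[48;2;3;4;18m🬂[38;2;4;5;20m[48;2;3;4;18m🬂[38;2;4;5;20m[48;2;3;4;18m🬂[38;2;4;5;20m[48;2;3;4;18m🬂[38;2;4;5;20m[48;2;3;4;18m🬂[0m
</frame>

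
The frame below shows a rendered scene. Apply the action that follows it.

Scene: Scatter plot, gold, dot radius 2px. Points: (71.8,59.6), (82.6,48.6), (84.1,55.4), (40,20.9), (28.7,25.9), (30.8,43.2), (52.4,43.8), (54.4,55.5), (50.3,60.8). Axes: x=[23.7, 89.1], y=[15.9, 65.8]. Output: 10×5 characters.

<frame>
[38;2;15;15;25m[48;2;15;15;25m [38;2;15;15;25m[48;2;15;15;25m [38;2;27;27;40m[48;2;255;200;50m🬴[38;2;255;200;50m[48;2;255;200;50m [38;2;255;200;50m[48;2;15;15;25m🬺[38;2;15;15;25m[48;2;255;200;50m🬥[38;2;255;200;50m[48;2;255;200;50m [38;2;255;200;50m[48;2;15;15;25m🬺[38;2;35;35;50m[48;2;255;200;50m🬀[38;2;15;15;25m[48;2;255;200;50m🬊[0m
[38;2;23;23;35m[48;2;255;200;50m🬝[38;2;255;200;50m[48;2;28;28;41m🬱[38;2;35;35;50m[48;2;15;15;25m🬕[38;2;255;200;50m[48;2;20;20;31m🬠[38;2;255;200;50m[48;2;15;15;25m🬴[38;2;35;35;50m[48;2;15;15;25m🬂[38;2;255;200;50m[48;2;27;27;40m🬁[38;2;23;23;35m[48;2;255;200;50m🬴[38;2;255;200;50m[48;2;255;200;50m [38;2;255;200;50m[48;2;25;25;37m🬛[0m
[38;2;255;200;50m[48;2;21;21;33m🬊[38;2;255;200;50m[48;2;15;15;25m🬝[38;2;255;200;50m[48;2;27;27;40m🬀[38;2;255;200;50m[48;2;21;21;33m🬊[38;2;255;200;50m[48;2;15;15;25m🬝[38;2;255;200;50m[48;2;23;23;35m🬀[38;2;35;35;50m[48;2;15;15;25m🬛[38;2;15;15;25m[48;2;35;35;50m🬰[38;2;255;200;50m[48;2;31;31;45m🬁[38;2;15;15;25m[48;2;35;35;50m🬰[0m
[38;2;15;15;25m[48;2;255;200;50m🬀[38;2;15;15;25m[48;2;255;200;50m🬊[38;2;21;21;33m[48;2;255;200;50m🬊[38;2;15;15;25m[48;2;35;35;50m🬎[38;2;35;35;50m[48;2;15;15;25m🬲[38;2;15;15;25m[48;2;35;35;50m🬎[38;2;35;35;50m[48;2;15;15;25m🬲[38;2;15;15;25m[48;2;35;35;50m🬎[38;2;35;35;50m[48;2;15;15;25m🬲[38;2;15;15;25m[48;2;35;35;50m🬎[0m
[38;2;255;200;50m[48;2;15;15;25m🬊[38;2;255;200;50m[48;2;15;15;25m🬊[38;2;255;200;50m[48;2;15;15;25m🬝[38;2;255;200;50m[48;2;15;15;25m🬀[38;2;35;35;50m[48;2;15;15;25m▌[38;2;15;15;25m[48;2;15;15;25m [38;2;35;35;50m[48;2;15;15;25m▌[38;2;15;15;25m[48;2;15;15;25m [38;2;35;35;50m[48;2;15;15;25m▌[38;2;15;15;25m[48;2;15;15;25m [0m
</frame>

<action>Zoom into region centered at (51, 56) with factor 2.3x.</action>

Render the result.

<frame>
[38;2;15;15;25m[48;2;15;15;25m [38;2;15;15;25m[48;2;15;15;25m [38;2;35;35;50m[48;2;15;15;25m▌[38;2;15;15;25m[48;2;15;15;25m [38;2;28;28;41m[48;2;255;200;50m🬆[38;2;15;15;25m[48;2;255;200;50m🬬[38;2;35;35;50m[48;2;15;15;25m▌[38;2;15;15;25m[48;2;15;15;25m [38;2;35;35;50m[48;2;15;15;25m▌[38;2;15;15;25m[48;2;15;15;25m [0m
[38;2;35;35;50m[48;2;15;15;25m🬂[38;2;35;35;50m[48;2;15;15;25m🬂[38;2;35;35;50m[48;2;15;15;25m🬕[38;2;255;200;50m[48;2;19;19;30m🬁[38;2;255;200;50m[48;2;35;35;50m🬬[38;2;255;200;50m[48;2;15;15;25m🬥[38;2;35;35;50m[48;2;15;15;25m🬕[38;2;35;35;50m[48;2;15;15;25m🬂[38;2;35;35;50m[48;2;15;15;25m🬕[38;2;35;35;50m[48;2;15;15;25m🬂[0m
[38;2;15;15;25m[48;2;35;35;50m🬰[38;2;15;15;25m[48;2;35;35;50m🬰[38;2;35;35;50m[48;2;15;15;25m🬛[38;2;15;15;25m[48;2;35;35;50m🬰[38;2;27;27;40m[48;2;255;200;50m🬴[38;2;255;200;50m[48;2;255;200;50m [38;2;255;200;50m[48;2;15;15;25m🬛[38;2;15;15;25m[48;2;35;35;50m🬰[38;2;35;35;50m[48;2;15;15;25m🬛[38;2;15;15;25m[48;2;35;35;50m🬰[0m
[38;2;15;15;25m[48;2;35;35;50m🬎[38;2;15;15;25m[48;2;35;35;50m🬎[38;2;35;35;50m[48;2;15;15;25m🬲[38;2;15;15;25m[48;2;35;35;50m🬎[38;2;35;35;50m[48;2;15;15;25m🬲[38;2;23;23;35m[48;2;255;200;50m🬺[38;2;35;35;50m[48;2;15;15;25m🬲[38;2;15;15;25m[48;2;35;35;50m🬎[38;2;35;35;50m[48;2;15;15;25m🬲[38;2;15;15;25m[48;2;35;35;50m🬎[0m
[38;2;15;15;25m[48;2;15;15;25m [38;2;15;15;25m[48;2;15;15;25m [38;2;35;35;50m[48;2;15;15;25m▌[38;2;15;15;25m[48;2;15;15;25m [38;2;28;28;41m[48;2;255;200;50m🬆[38;2;255;200;50m[48;2;15;15;25m🬺[38;2;23;23;35m[48;2;255;200;50m🬬[38;2;15;15;25m[48;2;15;15;25m [38;2;35;35;50m[48;2;15;15;25m▌[38;2;15;15;25m[48;2;15;15;25m [0m
</frame>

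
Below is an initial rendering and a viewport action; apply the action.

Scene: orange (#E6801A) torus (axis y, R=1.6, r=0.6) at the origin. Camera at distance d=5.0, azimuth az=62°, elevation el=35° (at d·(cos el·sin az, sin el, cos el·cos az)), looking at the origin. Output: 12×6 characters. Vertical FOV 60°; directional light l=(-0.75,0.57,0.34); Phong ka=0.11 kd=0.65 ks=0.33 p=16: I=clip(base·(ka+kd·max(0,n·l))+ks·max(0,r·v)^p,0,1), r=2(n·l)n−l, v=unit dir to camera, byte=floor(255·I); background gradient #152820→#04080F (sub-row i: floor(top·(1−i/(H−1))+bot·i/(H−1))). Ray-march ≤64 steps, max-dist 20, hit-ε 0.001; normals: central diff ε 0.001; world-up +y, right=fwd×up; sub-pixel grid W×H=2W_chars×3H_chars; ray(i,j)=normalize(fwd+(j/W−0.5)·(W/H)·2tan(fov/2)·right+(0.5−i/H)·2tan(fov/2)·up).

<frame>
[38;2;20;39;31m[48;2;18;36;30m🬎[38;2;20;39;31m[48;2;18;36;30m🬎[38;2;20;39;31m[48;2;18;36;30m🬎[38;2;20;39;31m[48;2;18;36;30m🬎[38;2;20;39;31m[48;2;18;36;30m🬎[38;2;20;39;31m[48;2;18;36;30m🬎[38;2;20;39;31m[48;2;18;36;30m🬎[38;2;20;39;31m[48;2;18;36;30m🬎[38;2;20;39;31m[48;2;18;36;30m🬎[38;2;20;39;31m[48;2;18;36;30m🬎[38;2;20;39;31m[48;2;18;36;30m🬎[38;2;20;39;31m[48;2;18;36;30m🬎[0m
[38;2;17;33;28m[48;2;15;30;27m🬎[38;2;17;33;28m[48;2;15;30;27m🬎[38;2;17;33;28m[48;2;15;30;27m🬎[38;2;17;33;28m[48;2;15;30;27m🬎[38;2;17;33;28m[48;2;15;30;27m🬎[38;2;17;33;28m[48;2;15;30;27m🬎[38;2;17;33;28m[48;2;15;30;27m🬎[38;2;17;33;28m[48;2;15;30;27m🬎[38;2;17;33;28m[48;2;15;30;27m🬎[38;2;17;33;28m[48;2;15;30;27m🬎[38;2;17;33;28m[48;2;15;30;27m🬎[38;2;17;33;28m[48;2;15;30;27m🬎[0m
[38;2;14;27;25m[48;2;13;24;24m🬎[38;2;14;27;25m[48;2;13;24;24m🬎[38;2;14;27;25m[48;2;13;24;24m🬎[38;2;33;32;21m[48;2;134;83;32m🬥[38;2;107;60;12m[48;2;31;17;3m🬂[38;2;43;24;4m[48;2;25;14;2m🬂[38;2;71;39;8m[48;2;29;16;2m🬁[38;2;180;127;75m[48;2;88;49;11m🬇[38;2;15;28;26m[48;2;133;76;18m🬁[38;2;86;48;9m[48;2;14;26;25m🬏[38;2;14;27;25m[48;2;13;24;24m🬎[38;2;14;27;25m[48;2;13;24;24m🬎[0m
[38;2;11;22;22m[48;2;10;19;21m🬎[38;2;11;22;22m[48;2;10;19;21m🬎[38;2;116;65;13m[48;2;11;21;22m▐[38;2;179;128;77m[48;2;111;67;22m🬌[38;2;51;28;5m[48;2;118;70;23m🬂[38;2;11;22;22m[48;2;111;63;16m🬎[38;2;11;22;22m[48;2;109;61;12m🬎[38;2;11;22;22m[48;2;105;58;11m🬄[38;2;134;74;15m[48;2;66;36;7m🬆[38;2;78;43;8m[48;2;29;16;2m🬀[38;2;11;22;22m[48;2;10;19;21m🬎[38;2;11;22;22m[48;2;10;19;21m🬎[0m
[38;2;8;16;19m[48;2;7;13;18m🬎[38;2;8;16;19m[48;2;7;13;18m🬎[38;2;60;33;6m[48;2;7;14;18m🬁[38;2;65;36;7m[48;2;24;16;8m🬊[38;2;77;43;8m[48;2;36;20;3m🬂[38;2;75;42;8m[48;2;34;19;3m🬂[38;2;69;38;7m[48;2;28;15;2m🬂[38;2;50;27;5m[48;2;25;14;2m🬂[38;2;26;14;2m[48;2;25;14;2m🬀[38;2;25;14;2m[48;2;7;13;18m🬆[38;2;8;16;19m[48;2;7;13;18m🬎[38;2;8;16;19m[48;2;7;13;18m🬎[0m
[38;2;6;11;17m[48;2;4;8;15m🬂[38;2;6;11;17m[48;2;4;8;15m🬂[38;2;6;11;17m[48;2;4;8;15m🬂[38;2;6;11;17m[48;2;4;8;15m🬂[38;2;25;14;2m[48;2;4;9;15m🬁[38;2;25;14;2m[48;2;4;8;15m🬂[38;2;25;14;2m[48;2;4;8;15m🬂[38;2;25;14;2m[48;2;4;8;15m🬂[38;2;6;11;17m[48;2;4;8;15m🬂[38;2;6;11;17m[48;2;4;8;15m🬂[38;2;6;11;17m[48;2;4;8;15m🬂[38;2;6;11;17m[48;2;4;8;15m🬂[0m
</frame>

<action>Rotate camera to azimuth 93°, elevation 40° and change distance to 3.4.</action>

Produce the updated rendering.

<frame>
[38;2;20;39;31m[48;2;18;36;30m🬎[38;2;20;39;31m[48;2;18;36;30m🬎[38;2;20;39;31m[48;2;18;36;30m🬎[38;2;20;39;31m[48;2;18;36;30m🬎[38;2;20;39;31m[48;2;18;36;30m🬎[38;2;20;39;31m[48;2;18;36;30m🬎[38;2;20;39;31m[48;2;18;36;30m🬎[38;2;20;39;31m[48;2;18;36;30m🬎[38;2;20;39;31m[48;2;18;36;30m🬎[38;2;20;39;31m[48;2;18;36;30m🬎[38;2;20;39;31m[48;2;18;36;30m🬎[38;2;20;39;31m[48;2;18;36;30m🬎[0m
[38;2;17;33;28m[48;2;15;30;27m🬎[38;2;17;33;28m[48;2;15;30;27m🬎[38;2;17;32;28m[48;2;136;76;15m🬝[38;2;31;37;27m[48;2;184;139;95m🬬[38;2;149;103;57m[48;2;26;26;16m🬋[38;2;81;51;20m[48;2;21;24;15m🬋[38;2;72;43;14m[48;2;21;24;15m🬋[38;2;111;71;31m[48;2;28;27;16m🬋[38;2;17;33;28m[48;2;109;67;24m🬊[38;2;17;33;28m[48;2;110;62;14m🬎[38;2;17;33;28m[48;2;15;30;27m🬎[38;2;17;33;28m[48;2;15;30;27m🬎[0m
[38;2;14;27;25m[48;2;13;24;24m🬎[38;2;14;27;25m[48;2;138;88;38m🬆[38;2;179;134;89m[48;2;120;77;33m🬔[38;2;66;37;9m[48;2;28;15;2m▌[38;2;25;14;2m[48;2;25;14;2m [38;2;25;14;2m[48;2;13;24;24m🬎[38;2;25;14;2m[48;2;13;24;24m🬎[38;2;25;14;2m[48;2;13;24;24m🬬[38;2;98;57;17m[48;2;43;24;4m▐[38;2;138;84;30m[48;2;180;127;73m🬑[38;2;15;28;26m[48;2;115;65;15m🬁[38;2;83;46;9m[48;2;14;26;25m🬏[0m
[38;2;91;50;10m[48;2;11;21;22m▐[38;2;160;112;63m[48;2;109;64;18m🬉[38;2;143;93;43m[48;2;192;141;90m🬉[38;2;70;39;7m[48;2;139;83;26m🬊[38;2;130;72;14m[48;2;11;21;22m🬏[38;2;11;22;22m[48;2;10;19;21m🬎[38;2;11;22;22m[48;2;10;19;21m🬎[38;2;11;22;22m[48;2;10;19;21m🬎[38;2;11;22;22m[48;2;150;83;16m🬄[38;2;161;95;29m[48;2;147;84;21m🬍[38;2;134;77;20m[48;2;106;59;11m🬄[38;2;80;44;8m[48;2;48;27;5m▌[0m
[38;2;58;32;6m[48;2;8;15;19m▐[38;2;87;48;10m[48;2;64;35;7m🬊[38;2;164;114;65m[48;2;93;54;14m🬁[38;2;184;130;78m[48;2;104;61;19m🬊[38;2;188;134;80m[48;2;130;76;22m🬋[38;2;179;120;62m[48;2;139;80;22m🬋[38;2;166;98;31m[48;2;118;69;21m🬎[38;2;156;91;26m[48;2;106;59;13m🬎[38;2;143;84;23m[48;2;99;55;11m🬆[38;2;114;64;14m[48;2;79;44;8m🬆[38;2;83;46;8m[48;2;51;28;5m🬆[38;2;58;32;6m[48;2;29;16;2m🬀[0m
[38;2;25;14;2m[48;2;4;9;15m🬉[38;2;43;24;4m[48;2;26;14;2m🬂[38;2;59;33;6m[48;2;33;18;3m🬂[38;2;65;36;7m[48;2;38;21;3m🬊[38;2;73;40;7m[48;2;45;25;4m🬊[38;2;77;43;8m[48;2;48;26;5m🬊[38;2;77;43;8m[48;2;47;25;4m🬆[38;2;72;40;7m[48;2;40;22;4m🬆[38;2;62;34;6m[48;2;31;17;3m🬆[38;2;51;28;5m[48;2;27;15;2m🬂[38;2;34;19;3m[48;2;25;14;2m🬀[38;2;25;14;2m[48;2;4;8;15m🬝[0m
</frame>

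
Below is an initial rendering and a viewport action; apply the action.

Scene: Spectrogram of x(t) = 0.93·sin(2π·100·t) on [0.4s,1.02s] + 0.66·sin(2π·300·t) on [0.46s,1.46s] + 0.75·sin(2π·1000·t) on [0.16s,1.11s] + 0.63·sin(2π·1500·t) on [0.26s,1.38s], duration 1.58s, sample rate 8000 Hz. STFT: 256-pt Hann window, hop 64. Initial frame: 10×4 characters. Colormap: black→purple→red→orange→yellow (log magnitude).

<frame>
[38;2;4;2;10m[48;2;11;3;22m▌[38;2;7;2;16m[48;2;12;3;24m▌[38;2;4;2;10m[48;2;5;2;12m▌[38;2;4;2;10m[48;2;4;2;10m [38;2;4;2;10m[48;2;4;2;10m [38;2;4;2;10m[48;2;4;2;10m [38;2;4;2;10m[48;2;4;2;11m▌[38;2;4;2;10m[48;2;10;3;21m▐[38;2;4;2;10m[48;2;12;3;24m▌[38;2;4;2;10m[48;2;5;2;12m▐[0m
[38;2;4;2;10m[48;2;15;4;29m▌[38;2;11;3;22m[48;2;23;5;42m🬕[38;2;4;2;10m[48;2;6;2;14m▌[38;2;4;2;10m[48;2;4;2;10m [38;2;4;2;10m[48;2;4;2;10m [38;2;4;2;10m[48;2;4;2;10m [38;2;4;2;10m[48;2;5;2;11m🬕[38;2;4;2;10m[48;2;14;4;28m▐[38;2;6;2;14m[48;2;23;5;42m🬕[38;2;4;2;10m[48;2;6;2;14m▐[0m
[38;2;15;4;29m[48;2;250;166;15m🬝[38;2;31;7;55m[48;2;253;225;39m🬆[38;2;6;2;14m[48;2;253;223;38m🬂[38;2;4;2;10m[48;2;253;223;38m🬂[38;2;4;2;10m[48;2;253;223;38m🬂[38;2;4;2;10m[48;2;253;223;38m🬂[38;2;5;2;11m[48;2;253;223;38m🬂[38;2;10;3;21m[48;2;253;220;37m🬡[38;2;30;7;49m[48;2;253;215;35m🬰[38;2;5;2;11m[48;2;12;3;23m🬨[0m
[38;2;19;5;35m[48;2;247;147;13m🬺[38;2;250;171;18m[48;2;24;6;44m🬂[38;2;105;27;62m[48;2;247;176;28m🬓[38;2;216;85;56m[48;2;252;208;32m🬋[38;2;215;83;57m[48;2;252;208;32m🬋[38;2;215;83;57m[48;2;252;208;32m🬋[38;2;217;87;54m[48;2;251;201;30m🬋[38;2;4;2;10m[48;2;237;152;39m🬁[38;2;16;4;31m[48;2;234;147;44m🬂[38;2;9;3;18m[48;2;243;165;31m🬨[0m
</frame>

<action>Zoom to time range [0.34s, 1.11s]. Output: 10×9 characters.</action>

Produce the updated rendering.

<frame>
[38;2;4;2;10m[48;2;4;2;11m▌[38;2;4;2;11m[48;2;5;2;13m▌[38;2;4;2;10m[48;2;4;2;10m [38;2;4;2;10m[48;2;4;2;10m [38;2;4;2;10m[48;2;4;2;10m [38;2;4;2;10m[48;2;4;2;10m [38;2;4;2;10m[48;2;4;2;10m [38;2;4;2;10m[48;2;4;2;10m [38;2;4;2;10m[48;2;4;2;10m [38;2;4;2;11m[48;2;4;2;10m▌[0m
[38;2;4;2;10m[48;2;4;2;11m▌[38;2;4;2;11m[48;2;5;2;13m▌[38;2;4;2;10m[48;2;4;2;10m [38;2;4;2;10m[48;2;4;2;10m [38;2;4;2;10m[48;2;4;2;10m [38;2;4;2;10m[48;2;4;2;10m [38;2;4;2;10m[48;2;4;2;10m [38;2;4;2;10m[48;2;4;2;10m [38;2;4;2;10m[48;2;4;2;10m [38;2;4;2;11m[48;2;4;2;10m▌[0m
[38;2;4;2;10m[48;2;4;2;11m▌[38;2;5;2;11m[48;2;6;2;13m▌[38;2;4;2;10m[48;2;4;2;10m [38;2;4;2;10m[48;2;4;2;10m [38;2;4;2;10m[48;2;4;2;10m [38;2;4;2;10m[48;2;4;2;10m [38;2;4;2;10m[48;2;4;2;10m [38;2;4;2;10m[48;2;4;2;10m [38;2;4;2;10m[48;2;4;2;10m [38;2;5;2;11m[48;2;4;2;10m▌[0m
[38;2;4;2;10m[48;2;5;2;11m▌[38;2;5;2;12m[48;2;6;2;14m▌[38;2;4;2;10m[48;2;4;2;10m [38;2;4;2;10m[48;2;4;2;10m [38;2;4;2;10m[48;2;4;2;10m [38;2;4;2;10m[48;2;4;2;10m [38;2;4;2;10m[48;2;4;2;10m [38;2;4;2;10m[48;2;4;2;10m [38;2;4;2;10m[48;2;4;2;10m [38;2;5;2;12m[48;2;4;2;10m▌[0m
[38;2;4;2;10m[48;2;5;2;12m▌[38;2;5;2;12m[48;2;7;2;16m▌[38;2;4;2;10m[48;2;4;2;10m [38;2;4;2;10m[48;2;4;2;10m [38;2;4;2;10m[48;2;4;2;10m [38;2;4;2;10m[48;2;4;2;10m [38;2;4;2;10m[48;2;4;2;10m [38;2;4;2;10m[48;2;4;2;10m [38;2;4;2;10m[48;2;4;2;10m [38;2;4;2;10m[48;2;5;2;12m▐[0m
[38;2;5;2;11m[48;2;251;183;22m🬂[38;2;7;2;16m[48;2;251;183;22m🬂[38;2;4;2;10m[48;2;251;183;22m🬂[38;2;4;2;10m[48;2;251;183;22m🬂[38;2;4;2;10m[48;2;251;183;22m🬂[38;2;4;2;10m[48;2;251;183;22m🬂[38;2;4;2;10m[48;2;251;183;22m🬂[38;2;4;2;10m[48;2;251;183;22m🬂[38;2;4;2;10m[48;2;251;183;22m🬂[38;2;5;2;11m[48;2;251;183;22m🬂[0m
[38;2;6;2;15m[48;2;254;231;42m🬎[38;2;11;3;22m[48;2;254;231;42m🬎[38;2;5;2;12m[48;2;254;231;42m🬎[38;2;5;2;12m[48;2;254;231;42m🬎[38;2;5;2;12m[48;2;254;231;42m🬎[38;2;5;2;12m[48;2;254;231;42m🬎[38;2;5;2;12m[48;2;254;231;42m🬎[38;2;5;2;12m[48;2;254;231;42m🬎[38;2;5;2;12m[48;2;254;231;42m🬎[38;2;6;2;14m[48;2;254;231;42m🬎[0m
[38;2;6;2;13m[48;2;19;4;35m🬕[38;2;20;5;37m[48;2;44;10;71m🬆[38;2;4;2;11m[48;2;8;2;16m🬎[38;2;4;2;11m[48;2;8;2;16m🬎[38;2;4;2;11m[48;2;8;2;16m🬎[38;2;4;2;11m[48;2;8;2;16m🬎[38;2;4;2;11m[48;2;8;2;16m🬎[38;2;4;2;11m[48;2;7;2;16m🬎[38;2;4;2;11m[48;2;8;2;16m🬎[38;2;7;2;15m[48;2;21;5;39m🬨[0m
[38;2;13;3;25m[48;2;238;173;48m🬕[38;2;127;32;84m[48;2;253;226;40m🬄[38;2;252;203;30m[48;2;254;249;49m🬎[38;2;252;203;30m[48;2;254;249;49m🬎[38;2;252;203;30m[48;2;254;249;49m🬎[38;2;252;203;30m[48;2;254;249;49m🬎[38;2;252;203;30m[48;2;254;249;49m🬎[38;2;252;203;30m[48;2;254;249;49m🬎[38;2;252;203;30m[48;2;254;249;49m🬎[38;2;252;211;33m[48;2;7;2;16m🬝[0m
</frame>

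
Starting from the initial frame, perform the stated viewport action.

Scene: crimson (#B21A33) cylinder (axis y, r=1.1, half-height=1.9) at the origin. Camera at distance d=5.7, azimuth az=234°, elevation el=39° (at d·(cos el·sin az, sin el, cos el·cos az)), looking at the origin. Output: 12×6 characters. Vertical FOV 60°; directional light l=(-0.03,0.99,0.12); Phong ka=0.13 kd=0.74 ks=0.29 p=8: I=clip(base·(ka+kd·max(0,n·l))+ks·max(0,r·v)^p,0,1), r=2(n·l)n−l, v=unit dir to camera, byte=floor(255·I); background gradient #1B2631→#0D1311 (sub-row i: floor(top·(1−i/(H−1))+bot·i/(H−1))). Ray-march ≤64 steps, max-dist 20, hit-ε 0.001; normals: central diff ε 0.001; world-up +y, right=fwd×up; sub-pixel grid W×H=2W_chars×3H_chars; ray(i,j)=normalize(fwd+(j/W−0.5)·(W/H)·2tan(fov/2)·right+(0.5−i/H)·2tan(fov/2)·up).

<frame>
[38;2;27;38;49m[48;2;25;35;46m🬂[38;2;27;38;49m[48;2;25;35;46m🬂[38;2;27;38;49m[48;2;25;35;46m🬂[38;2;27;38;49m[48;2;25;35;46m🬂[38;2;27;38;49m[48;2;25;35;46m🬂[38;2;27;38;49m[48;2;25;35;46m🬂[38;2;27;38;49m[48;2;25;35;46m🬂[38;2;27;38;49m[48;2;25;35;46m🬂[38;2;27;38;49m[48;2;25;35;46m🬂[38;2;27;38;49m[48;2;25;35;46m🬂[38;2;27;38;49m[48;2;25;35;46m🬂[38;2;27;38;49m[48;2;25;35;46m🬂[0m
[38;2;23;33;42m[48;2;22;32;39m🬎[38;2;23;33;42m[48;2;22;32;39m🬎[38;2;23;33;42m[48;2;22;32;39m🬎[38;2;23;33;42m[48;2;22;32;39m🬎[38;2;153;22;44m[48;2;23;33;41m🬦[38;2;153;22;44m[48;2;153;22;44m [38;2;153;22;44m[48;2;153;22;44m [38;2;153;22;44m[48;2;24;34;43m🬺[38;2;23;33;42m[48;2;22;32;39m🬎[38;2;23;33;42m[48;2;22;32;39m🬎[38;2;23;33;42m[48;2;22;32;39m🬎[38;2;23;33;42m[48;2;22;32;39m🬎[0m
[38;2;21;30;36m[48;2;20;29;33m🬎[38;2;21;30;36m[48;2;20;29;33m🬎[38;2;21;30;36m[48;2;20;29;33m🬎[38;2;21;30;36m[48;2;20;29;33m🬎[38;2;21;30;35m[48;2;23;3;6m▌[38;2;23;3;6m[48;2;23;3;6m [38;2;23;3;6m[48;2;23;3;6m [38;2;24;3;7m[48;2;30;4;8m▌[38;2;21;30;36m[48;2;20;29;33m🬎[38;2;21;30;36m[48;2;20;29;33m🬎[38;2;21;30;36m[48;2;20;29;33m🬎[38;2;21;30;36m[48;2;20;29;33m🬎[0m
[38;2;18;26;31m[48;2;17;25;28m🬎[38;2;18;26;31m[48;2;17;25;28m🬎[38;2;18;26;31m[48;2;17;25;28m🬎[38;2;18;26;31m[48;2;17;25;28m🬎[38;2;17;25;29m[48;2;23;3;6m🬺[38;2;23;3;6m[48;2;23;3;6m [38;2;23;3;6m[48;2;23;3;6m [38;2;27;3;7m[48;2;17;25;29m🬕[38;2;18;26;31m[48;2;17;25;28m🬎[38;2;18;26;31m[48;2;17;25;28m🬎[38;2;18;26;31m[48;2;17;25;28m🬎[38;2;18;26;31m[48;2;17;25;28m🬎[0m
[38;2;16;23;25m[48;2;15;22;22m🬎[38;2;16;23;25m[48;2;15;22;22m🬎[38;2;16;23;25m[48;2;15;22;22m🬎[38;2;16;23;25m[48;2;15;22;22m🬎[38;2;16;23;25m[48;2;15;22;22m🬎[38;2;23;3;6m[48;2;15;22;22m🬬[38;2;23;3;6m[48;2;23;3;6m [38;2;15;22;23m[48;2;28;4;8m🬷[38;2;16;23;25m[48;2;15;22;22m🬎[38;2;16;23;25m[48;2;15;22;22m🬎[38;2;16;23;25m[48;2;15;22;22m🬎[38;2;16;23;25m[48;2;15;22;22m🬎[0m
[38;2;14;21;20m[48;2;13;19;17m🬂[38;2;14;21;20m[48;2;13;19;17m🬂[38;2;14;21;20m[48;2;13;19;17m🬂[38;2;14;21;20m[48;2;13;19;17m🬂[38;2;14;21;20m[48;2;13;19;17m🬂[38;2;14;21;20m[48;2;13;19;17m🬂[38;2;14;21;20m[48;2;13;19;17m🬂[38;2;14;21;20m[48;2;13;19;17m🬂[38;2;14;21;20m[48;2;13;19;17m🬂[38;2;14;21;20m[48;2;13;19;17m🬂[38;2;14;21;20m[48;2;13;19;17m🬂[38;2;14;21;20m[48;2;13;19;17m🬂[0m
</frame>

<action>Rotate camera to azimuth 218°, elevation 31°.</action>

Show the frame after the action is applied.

<frame>
[38;2;27;38;49m[48;2;25;35;46m🬂[38;2;27;38;49m[48;2;25;35;46m🬂[38;2;27;38;49m[48;2;25;35;46m🬂[38;2;27;38;49m[48;2;25;35;46m🬂[38;2;27;38;49m[48;2;25;35;46m🬂[38;2;27;38;49m[48;2;25;35;46m🬂[38;2;27;38;49m[48;2;25;35;46m🬂[38;2;27;38;49m[48;2;25;35;46m🬂[38;2;27;38;49m[48;2;25;35;46m🬂[38;2;27;38;49m[48;2;25;35;46m🬂[38;2;27;38;49m[48;2;25;35;46m🬂[38;2;27;38;49m[48;2;25;35;46m🬂[0m
[38;2;23;33;42m[48;2;22;32;39m🬎[38;2;23;33;42m[48;2;22;32;39m🬎[38;2;23;33;42m[48;2;22;32;39m🬎[38;2;23;33;42m[48;2;22;32;39m🬎[38;2;153;22;43m[48;2;23;27;34m🬇[38;2;153;22;43m[48;2;23;13;18m🬍[38;2;153;22;43m[48;2;23;3;6m🬎[38;2;153;22;43m[48;2;24;18;24m🬋[38;2;23;33;42m[48;2;22;32;39m🬎[38;2;23;33;42m[48;2;22;32;39m🬎[38;2;23;33;42m[48;2;22;32;39m🬎[38;2;23;33;42m[48;2;22;32;39m🬎[0m
[38;2;21;30;36m[48;2;20;29;33m🬎[38;2;21;30;36m[48;2;20;29;33m🬎[38;2;21;30;36m[48;2;20;29;33m🬎[38;2;21;30;36m[48;2;20;29;33m🬎[38;2;21;30;35m[48;2;23;3;6m▌[38;2;23;3;6m[48;2;23;3;6m [38;2;23;3;6m[48;2;23;3;6m [38;2;23;3;6m[48;2;27;3;7m▌[38;2;21;30;36m[48;2;20;29;33m🬎[38;2;21;30;36m[48;2;20;29;33m🬎[38;2;21;30;36m[48;2;20;29;33m🬎[38;2;21;30;36m[48;2;20;29;33m🬎[0m
[38;2;18;26;31m[48;2;17;25;28m🬎[38;2;18;26;31m[48;2;17;25;28m🬎[38;2;18;26;31m[48;2;17;25;28m🬎[38;2;18;26;31m[48;2;17;25;28m🬎[38;2;17;25;29m[48;2;23;3;6m🬺[38;2;23;3;6m[48;2;23;3;6m [38;2;23;3;6m[48;2;23;3;6m [38;2;24;3;6m[48;2;17;25;29m🬕[38;2;18;26;31m[48;2;17;25;28m🬎[38;2;18;26;31m[48;2;17;25;28m🬎[38;2;18;26;31m[48;2;17;25;28m🬎[38;2;18;26;31m[48;2;17;25;28m🬎[0m
[38;2;16;23;25m[48;2;15;22;22m🬎[38;2;16;23;25m[48;2;15;22;22m🬎[38;2;16;23;25m[48;2;15;22;22m🬎[38;2;16;23;25m[48;2;15;22;22m🬎[38;2;16;23;25m[48;2;15;22;22m🬎[38;2;23;3;6m[48;2;23;3;6m [38;2;23;3;6m[48;2;23;3;6m [38;2;23;3;6m[48;2;16;23;24m▌[38;2;16;23;25m[48;2;15;22;22m🬎[38;2;16;23;25m[48;2;15;22;22m🬎[38;2;16;23;25m[48;2;15;22;22m🬎[38;2;16;23;25m[48;2;15;22;22m🬎[0m
[38;2;14;21;20m[48;2;13;19;17m🬂[38;2;14;21;20m[48;2;13;19;17m🬂[38;2;14;21;20m[48;2;13;19;17m🬂[38;2;14;21;20m[48;2;13;19;17m🬂[38;2;14;21;20m[48;2;13;19;17m🬂[38;2;14;21;20m[48;2;13;19;17m🬂[38;2;14;21;20m[48;2;13;19;17m🬂[38;2;14;21;20m[48;2;13;19;17m🬂[38;2;14;21;20m[48;2;13;19;17m🬂[38;2;14;21;20m[48;2;13;19;17m🬂[38;2;14;21;20m[48;2;13;19;17m🬂[38;2;14;21;20m[48;2;13;19;17m🬂[0m
</frame>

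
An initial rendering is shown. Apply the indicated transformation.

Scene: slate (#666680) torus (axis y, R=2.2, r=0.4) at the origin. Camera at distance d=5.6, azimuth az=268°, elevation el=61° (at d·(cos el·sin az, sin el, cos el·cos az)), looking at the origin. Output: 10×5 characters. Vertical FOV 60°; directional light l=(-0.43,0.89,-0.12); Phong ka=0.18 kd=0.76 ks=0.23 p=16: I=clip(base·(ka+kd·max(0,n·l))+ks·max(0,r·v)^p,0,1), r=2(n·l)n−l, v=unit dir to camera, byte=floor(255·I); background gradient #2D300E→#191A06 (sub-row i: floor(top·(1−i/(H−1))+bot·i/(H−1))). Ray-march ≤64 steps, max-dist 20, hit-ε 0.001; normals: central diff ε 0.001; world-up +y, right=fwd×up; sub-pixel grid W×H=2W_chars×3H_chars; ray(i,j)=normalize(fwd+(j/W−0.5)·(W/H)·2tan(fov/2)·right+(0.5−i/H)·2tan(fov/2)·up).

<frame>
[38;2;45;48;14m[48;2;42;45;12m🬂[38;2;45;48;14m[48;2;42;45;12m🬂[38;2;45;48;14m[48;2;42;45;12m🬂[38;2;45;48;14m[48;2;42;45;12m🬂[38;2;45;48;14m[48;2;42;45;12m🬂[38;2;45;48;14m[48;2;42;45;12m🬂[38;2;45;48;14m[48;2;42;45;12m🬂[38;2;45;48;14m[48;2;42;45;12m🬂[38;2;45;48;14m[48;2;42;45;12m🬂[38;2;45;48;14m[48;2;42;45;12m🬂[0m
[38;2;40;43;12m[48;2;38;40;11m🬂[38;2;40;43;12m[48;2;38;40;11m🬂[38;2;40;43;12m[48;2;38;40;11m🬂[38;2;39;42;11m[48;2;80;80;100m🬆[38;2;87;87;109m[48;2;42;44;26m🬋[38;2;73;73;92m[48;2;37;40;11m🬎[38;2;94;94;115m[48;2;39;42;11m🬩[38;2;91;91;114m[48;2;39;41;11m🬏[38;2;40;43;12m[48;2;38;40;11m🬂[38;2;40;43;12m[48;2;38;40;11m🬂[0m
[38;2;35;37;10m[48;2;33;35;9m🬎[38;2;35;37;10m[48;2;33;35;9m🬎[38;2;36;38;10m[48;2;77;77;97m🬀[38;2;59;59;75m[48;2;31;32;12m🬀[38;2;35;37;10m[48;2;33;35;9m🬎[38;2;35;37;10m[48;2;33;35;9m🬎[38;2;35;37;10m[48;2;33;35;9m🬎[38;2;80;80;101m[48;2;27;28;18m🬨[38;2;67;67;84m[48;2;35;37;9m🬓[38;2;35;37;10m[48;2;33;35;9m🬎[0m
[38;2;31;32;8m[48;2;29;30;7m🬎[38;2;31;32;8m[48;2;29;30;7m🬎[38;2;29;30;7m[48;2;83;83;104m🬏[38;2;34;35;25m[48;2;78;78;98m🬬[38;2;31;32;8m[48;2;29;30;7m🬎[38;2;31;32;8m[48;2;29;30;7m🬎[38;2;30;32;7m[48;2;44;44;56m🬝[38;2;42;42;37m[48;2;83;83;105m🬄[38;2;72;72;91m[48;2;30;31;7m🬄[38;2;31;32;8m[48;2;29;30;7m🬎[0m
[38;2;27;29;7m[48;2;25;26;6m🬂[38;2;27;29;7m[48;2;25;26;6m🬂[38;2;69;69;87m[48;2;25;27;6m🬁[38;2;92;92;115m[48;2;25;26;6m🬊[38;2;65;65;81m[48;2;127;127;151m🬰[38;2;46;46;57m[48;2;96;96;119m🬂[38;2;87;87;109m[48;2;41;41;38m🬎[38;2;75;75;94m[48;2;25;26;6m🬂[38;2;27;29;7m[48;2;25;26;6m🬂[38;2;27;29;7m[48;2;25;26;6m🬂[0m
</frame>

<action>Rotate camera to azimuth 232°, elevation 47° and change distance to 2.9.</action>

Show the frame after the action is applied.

<frame>
[38;2;45;48;14m[48;2;42;45;12m🬂[38;2;45;48;14m[48;2;42;45;12m🬂[38;2;45;48;14m[48;2;42;45;12m🬂[38;2;44;47;13m[48;2;88;88;111m🬎[38;2;44;47;13m[48;2;96;96;120m🬎[38;2;44;47;13m[48;2;96;96;120m🬎[38;2;44;47;13m[48;2;91;91;114m🬎[38;2;85;85;107m[48;2;43;46;13m🬏[38;2;45;48;14m[48;2;42;45;12m🬂[38;2;45;48;14m[48;2;42;45;12m🬂[0m
[38;2;39;42;11m[48;2;86;86;109m🬎[38;2;40;43;12m[48;2;83;83;104m🬀[38;2;85;85;107m[48;2;38;38;49m🬎[38;2;94;94;116m[48;2;42;43;35m🬂[38;2;74;74;93m[48;2;27;29;17m🬂[38;2;67;67;84m[48;2;32;34;14m🬂[38;2;71;71;89m[48;2;29;30;19m🬂[38;2;71;71;89m[48;2;31;32;28m🬊[38;2;78;78;98m[48;2;41;41;51m🬎[38;2;77;77;97m[48;2;39;42;11m🬱[0m
[38;2;79;79;100m[48;2;58;58;73m🬕[38;2;50;50;63m[48;2;28;30;14m🬆[38;2;35;37;10m[48;2;33;35;9m🬎[38;2;35;37;10m[48;2;33;35;9m🬎[38;2;35;37;10m[48;2;33;35;9m🬎[38;2;35;37;10m[48;2;33;35;9m🬎[38;2;35;37;10m[48;2;33;35;9m🬎[38;2;35;37;10m[48;2;33;35;9m🬎[38;2;34;36;9m[48;2;18;18;23m🬺[38;2;50;50;63m[48;2;20;20;26m🬊[0m
[38;2;56;56;70m[48;2;27;27;34m▌[38;2;31;32;8m[48;2;29;30;7m🬎[38;2;31;32;8m[48;2;29;30;7m🬎[38;2;31;32;8m[48;2;29;30;7m🬎[38;2;31;32;8m[48;2;29;30;7m🬎[38;2;31;32;8m[48;2;29;30;7m🬎[38;2;31;32;8m[48;2;29;30;7m🬎[38;2;31;32;8m[48;2;29;30;7m🬎[38;2;31;32;8m[48;2;29;30;7m🬎[38;2;30;31;7m[48;2;18;18;23m▌[0m
[38;2;29;29;37m[48;2;53;53;67m🬉[38;2;26;27;6m[48;2;18;18;23m🬬[38;2;27;29;7m[48;2;25;26;6m🬂[38;2;27;29;7m[48;2;25;26;6m🬂[38;2;27;29;7m[48;2;25;26;6m🬂[38;2;27;29;7m[48;2;25;26;6m🬂[38;2;27;29;7m[48;2;25;26;6m🬂[38;2;27;29;7m[48;2;25;26;6m🬂[38;2;27;29;7m[48;2;25;26;6m🬂[38;2;21;22;16m[48;2;31;31;39m🬝[0m
</frame>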